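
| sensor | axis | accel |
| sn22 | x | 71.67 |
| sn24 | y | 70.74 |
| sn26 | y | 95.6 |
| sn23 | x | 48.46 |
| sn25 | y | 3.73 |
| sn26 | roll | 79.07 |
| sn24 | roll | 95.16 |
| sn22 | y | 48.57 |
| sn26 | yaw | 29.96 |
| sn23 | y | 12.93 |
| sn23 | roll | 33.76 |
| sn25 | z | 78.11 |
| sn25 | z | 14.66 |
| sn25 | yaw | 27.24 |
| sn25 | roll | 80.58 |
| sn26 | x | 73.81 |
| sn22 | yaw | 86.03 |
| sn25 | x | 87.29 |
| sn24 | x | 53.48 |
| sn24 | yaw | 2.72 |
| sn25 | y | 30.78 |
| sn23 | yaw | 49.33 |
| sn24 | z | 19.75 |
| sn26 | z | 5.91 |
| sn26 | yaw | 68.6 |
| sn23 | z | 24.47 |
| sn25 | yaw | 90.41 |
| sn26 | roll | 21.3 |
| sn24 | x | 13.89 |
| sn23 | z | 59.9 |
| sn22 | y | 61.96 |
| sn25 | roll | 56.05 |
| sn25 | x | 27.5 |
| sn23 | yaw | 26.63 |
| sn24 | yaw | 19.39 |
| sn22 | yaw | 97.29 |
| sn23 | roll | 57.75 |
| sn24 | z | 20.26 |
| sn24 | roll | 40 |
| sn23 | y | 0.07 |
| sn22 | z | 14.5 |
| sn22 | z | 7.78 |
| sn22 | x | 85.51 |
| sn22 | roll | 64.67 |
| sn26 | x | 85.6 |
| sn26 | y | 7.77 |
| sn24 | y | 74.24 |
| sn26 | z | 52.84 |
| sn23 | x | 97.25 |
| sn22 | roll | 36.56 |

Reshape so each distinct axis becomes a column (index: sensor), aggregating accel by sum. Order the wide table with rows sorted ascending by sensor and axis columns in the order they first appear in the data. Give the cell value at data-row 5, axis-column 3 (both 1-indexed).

100.37

With rows sorted ascending by sensor, row 5 is sensor=sn26. axis columns in first-appearance order: x, y, roll, yaw, z; column 3 is roll.
Long rows with sensor=sn26, axis=roll: 79.07 + 21.3 = 100.37.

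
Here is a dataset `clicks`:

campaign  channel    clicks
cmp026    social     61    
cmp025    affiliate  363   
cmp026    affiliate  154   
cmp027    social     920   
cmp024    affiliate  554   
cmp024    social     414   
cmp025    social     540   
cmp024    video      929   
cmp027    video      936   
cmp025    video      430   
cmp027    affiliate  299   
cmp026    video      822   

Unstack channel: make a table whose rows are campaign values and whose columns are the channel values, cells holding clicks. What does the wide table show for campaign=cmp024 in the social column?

Wide layout: rows indexed by campaign, columns are the 3 distinct channel values (social, affiliate, video).
Cell (campaign=cmp024, channel=social) draws from the long row where campaign=cmp024 and channel=social, which has clicks=414.

414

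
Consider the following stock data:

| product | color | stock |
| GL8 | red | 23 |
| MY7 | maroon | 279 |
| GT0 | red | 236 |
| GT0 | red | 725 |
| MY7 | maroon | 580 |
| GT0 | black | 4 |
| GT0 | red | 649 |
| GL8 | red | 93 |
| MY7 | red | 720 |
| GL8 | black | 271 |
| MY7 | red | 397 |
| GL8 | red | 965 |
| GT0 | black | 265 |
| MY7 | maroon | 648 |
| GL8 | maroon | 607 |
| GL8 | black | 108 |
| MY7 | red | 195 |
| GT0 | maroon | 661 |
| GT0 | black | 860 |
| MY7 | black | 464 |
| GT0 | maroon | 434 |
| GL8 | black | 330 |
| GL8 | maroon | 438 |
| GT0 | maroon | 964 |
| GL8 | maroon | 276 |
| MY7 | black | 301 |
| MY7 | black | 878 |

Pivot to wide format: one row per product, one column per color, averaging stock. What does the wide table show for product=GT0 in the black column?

Rows with product=GT0 and color=black: stock values are 4, 265, 860.
(4 + 265 + 860) / 3 = 376.33.

376.33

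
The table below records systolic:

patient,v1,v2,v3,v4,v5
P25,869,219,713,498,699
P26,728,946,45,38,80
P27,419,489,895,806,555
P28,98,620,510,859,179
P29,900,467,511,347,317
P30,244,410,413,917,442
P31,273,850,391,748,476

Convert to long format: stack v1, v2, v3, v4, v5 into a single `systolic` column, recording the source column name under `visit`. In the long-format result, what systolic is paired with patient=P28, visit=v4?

Unpivoting turns each (patient, wide-column) pair into one long row.
The wide cell at row P28, column v4 holds 859, so the long row (P28, v4) has systolic=859.

859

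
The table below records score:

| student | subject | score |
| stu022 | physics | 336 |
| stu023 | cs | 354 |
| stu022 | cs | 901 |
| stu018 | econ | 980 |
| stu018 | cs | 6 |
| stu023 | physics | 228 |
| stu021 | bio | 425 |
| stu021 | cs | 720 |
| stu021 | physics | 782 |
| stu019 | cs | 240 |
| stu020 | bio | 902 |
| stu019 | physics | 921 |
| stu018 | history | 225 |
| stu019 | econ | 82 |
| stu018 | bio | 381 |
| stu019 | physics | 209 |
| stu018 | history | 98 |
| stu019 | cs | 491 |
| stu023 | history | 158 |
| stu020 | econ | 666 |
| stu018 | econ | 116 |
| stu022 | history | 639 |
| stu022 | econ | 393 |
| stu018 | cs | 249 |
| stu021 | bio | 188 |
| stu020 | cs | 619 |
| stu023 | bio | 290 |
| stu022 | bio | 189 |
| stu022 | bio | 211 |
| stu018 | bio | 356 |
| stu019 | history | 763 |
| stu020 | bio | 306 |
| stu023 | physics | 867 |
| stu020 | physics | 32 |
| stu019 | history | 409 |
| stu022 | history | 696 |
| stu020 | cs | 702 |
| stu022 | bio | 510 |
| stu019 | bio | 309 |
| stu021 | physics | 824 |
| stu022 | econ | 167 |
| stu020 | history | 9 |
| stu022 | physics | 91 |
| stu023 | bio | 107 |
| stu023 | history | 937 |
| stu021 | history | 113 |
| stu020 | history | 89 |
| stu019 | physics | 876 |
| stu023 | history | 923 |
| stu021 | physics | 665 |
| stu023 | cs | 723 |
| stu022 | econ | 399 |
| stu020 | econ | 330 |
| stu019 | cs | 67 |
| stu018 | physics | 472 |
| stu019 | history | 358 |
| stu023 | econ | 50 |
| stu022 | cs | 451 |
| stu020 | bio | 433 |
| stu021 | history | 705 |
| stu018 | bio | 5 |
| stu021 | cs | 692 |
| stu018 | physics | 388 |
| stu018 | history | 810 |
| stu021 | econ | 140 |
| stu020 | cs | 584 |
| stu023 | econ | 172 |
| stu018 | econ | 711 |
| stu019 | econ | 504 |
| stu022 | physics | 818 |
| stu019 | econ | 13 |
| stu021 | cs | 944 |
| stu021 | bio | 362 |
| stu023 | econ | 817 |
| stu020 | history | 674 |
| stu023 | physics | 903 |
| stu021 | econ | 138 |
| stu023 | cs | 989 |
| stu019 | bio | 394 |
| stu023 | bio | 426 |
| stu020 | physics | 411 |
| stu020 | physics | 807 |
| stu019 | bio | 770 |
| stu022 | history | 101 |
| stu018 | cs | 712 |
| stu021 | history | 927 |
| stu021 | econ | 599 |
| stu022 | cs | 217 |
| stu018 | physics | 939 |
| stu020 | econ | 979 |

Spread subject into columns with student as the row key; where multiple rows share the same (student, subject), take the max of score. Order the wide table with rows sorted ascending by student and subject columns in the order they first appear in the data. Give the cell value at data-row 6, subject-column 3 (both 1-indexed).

817

With rows sorted ascending by student, row 6 is student=stu023. subject columns in first-appearance order: physics, cs, econ, bio, history; column 3 is econ.
Long rows with student=stu023, subject=econ: max(50, 172, 817) = 817.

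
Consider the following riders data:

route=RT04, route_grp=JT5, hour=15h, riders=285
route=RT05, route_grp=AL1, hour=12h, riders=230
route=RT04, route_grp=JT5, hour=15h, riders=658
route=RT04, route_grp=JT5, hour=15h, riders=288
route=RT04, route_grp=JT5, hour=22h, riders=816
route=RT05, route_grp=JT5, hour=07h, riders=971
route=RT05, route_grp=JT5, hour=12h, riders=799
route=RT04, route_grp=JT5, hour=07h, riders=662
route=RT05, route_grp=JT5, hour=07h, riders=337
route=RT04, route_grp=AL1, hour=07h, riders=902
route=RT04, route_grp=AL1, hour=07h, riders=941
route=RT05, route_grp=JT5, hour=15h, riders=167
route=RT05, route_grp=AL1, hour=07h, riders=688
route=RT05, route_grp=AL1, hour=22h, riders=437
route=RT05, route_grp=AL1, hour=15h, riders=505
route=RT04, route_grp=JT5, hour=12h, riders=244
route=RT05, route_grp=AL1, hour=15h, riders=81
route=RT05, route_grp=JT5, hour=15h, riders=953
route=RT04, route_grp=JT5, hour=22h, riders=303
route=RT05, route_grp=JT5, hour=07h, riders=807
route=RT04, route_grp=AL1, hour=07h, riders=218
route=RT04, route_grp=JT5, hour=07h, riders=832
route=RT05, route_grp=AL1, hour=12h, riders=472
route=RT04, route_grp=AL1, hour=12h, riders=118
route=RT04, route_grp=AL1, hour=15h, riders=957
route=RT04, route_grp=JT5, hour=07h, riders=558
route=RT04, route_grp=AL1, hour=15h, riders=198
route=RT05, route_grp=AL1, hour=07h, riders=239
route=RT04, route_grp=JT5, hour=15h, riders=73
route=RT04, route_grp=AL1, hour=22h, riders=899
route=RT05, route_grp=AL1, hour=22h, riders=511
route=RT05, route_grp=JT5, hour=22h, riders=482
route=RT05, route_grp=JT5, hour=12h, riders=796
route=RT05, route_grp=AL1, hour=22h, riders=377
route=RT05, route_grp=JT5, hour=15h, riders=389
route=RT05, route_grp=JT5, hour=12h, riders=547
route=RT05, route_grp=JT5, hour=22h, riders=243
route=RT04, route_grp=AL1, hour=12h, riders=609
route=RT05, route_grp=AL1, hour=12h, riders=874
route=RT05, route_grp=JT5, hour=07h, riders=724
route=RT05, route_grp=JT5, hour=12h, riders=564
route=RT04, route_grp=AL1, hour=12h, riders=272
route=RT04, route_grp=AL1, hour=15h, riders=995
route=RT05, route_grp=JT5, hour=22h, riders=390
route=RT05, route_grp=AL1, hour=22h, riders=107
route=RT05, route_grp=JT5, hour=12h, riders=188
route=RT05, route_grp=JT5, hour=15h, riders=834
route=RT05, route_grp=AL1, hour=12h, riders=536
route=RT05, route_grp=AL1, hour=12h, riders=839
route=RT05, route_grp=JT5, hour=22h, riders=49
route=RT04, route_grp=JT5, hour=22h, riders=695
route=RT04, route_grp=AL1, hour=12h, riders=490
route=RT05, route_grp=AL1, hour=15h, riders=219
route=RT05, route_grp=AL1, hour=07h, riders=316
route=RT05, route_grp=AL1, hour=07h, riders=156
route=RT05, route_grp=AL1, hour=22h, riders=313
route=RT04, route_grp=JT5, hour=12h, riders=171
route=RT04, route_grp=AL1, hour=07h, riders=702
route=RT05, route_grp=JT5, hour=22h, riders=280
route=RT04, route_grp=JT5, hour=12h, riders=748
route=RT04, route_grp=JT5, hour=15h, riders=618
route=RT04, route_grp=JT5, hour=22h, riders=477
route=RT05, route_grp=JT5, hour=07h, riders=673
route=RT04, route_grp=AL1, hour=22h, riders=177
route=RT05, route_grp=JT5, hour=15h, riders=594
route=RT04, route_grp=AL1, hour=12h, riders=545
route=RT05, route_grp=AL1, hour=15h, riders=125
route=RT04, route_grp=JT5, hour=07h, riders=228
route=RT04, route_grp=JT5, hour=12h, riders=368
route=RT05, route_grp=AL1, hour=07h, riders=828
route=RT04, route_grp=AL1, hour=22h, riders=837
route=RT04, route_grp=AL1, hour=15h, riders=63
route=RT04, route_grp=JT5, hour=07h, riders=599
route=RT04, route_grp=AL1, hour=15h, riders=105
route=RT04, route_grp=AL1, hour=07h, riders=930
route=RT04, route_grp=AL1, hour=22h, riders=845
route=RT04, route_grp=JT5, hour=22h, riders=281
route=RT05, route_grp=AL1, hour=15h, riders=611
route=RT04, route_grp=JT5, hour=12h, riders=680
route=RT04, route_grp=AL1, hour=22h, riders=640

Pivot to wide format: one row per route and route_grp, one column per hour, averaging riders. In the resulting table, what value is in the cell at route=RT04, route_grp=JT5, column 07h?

Rows with route=RT04, route_grp=JT5 and hour=07h: riders values are 662, 832, 558, 228, 599.
(662 + 832 + 558 + 228 + 599) / 5 = 575.80.

575.80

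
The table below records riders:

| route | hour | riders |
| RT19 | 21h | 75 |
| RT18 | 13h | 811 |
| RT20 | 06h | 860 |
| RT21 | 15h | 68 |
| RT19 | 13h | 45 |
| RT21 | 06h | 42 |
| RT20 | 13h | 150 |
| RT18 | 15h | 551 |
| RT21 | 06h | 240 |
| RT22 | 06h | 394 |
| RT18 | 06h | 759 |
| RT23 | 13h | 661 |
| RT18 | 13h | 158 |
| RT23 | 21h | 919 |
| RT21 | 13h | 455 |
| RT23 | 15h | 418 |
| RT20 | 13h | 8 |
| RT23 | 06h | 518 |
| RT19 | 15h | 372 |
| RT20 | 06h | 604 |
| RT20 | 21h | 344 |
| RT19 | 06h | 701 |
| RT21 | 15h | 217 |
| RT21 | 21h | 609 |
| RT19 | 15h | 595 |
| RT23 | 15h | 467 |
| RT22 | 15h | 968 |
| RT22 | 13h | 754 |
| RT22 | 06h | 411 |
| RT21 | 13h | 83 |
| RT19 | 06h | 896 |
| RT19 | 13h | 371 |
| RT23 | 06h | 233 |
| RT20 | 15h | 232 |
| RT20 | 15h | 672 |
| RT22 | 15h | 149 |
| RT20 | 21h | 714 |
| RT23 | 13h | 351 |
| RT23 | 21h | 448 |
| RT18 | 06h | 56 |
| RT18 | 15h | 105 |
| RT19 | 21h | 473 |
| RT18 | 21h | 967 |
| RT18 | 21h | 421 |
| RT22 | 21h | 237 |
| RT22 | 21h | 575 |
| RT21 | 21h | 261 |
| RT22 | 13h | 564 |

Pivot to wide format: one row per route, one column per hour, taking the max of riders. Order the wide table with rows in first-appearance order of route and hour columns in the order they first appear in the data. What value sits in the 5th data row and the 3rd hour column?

411

With rows in first-appearance order of route, row 5 is route=RT22. hour columns in first-appearance order: 21h, 13h, 06h, 15h; column 3 is 06h.
Long rows with route=RT22, hour=06h: max(394, 411) = 411.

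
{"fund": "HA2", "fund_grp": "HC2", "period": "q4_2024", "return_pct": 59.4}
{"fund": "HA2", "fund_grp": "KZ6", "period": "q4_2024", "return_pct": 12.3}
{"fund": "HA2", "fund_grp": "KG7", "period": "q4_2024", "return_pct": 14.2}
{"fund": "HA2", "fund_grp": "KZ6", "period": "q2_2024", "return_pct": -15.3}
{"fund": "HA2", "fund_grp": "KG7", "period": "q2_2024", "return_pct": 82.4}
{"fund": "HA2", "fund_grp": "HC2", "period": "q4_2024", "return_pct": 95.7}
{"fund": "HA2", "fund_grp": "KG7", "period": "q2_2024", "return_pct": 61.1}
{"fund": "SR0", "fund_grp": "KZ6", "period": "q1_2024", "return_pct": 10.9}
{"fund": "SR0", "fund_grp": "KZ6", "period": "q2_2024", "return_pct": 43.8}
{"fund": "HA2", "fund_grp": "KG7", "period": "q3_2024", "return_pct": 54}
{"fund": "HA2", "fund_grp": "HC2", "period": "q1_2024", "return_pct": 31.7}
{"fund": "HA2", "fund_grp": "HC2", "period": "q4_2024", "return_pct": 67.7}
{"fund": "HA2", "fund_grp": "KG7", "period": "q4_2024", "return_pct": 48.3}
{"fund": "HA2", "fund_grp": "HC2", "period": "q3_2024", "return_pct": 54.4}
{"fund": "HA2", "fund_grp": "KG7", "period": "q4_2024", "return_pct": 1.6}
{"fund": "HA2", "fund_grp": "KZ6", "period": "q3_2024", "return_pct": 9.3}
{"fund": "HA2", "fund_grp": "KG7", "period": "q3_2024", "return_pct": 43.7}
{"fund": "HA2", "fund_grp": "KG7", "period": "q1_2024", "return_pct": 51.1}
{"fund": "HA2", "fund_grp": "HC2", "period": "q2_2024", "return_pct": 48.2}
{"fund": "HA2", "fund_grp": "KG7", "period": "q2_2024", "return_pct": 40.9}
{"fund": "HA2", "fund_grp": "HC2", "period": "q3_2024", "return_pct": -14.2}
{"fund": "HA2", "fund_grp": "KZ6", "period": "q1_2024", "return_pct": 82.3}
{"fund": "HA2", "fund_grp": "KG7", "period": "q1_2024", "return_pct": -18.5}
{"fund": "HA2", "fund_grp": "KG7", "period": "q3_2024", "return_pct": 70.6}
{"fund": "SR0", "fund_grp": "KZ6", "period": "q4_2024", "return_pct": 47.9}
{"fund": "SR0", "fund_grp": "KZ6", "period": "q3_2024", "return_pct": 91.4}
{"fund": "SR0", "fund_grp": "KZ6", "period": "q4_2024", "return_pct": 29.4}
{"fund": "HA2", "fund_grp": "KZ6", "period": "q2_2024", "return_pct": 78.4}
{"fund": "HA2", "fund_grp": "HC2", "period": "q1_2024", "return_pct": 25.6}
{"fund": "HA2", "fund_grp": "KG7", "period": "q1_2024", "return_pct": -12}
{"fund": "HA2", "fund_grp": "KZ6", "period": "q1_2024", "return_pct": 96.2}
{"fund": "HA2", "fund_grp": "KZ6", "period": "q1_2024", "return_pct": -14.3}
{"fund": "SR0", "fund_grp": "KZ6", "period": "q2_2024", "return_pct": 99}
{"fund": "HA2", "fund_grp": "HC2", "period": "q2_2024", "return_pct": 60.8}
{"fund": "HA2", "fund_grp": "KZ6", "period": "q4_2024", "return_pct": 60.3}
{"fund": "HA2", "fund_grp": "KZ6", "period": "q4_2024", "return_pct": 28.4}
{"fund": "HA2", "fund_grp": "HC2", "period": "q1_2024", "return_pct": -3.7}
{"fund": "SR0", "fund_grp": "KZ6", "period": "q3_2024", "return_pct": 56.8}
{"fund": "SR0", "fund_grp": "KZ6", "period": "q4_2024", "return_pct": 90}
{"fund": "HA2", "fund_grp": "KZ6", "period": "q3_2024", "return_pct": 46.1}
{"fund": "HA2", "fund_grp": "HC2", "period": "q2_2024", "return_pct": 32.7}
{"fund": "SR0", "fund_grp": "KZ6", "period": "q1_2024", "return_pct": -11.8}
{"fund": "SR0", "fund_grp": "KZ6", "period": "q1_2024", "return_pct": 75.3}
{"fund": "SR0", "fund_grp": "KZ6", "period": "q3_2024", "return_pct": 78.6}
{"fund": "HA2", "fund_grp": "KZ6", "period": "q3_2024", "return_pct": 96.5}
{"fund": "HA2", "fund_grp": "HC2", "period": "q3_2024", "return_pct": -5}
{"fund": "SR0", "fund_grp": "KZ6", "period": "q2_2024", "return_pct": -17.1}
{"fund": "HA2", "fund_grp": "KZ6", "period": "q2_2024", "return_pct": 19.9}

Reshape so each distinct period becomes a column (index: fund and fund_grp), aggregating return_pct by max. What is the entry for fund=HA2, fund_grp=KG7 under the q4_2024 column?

Rows with fund=HA2, fund_grp=KG7 and period=q4_2024: return_pct values are 14.2, 48.3, 1.6.
max(14.2, 48.3, 1.6) = 48.3.

48.3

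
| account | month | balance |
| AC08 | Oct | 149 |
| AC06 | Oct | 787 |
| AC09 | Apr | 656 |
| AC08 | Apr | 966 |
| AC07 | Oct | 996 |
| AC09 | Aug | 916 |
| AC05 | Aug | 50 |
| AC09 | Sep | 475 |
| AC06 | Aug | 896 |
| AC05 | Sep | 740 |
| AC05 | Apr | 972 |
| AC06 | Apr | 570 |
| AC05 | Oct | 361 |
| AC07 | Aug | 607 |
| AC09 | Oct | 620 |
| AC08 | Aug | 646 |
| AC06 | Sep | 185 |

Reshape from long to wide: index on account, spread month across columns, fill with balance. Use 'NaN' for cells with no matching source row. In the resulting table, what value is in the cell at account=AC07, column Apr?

No long-format row has account=AC07 and month=Apr, so the cell is NaN.

NaN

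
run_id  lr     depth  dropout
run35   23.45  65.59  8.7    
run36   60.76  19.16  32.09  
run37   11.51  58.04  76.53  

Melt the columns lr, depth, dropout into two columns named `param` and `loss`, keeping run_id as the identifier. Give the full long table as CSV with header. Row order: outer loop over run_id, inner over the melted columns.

Each (run_id, column) pair becomes one row: 3 × 3 = 9 rows.
For example, (run35, lr) → loss=23.45.

run_id,param,loss
run35,lr,23.45
run35,depth,65.59
run35,dropout,8.7
run36,lr,60.76
run36,depth,19.16
run36,dropout,32.09
run37,lr,11.51
run37,depth,58.04
run37,dropout,76.53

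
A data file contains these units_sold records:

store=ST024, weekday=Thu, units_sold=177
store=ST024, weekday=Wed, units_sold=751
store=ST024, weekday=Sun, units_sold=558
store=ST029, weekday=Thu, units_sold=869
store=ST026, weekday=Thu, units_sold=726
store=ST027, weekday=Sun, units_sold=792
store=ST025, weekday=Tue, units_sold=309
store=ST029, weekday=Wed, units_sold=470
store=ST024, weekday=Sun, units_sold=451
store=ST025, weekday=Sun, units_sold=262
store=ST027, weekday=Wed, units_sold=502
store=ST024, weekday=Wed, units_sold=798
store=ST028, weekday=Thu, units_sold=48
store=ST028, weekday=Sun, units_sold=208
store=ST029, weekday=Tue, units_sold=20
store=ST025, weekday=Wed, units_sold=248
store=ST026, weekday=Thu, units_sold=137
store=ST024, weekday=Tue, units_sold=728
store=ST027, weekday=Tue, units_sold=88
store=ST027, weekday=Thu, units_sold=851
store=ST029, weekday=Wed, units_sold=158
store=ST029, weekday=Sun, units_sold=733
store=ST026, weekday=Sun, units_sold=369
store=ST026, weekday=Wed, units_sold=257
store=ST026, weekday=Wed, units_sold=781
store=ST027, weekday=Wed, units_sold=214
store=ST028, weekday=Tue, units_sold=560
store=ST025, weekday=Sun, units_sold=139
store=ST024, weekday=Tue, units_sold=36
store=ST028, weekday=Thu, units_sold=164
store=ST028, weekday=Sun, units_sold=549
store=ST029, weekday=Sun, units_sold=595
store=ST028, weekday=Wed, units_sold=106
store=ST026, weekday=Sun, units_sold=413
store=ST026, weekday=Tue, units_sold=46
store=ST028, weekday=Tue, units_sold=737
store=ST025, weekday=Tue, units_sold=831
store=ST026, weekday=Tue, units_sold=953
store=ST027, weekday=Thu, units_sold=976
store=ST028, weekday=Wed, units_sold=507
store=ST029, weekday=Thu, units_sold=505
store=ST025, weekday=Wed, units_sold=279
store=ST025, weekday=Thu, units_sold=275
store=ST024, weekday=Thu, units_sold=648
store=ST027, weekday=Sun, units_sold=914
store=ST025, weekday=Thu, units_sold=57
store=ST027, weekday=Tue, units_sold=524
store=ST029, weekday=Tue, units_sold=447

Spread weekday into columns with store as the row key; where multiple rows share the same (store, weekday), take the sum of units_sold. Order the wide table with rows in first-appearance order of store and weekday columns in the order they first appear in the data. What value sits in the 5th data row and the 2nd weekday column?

527

With rows in first-appearance order of store, row 5 is store=ST025. weekday columns in first-appearance order: Thu, Wed, Sun, Tue; column 2 is Wed.
Long rows with store=ST025, weekday=Wed: 248 + 279 = 527.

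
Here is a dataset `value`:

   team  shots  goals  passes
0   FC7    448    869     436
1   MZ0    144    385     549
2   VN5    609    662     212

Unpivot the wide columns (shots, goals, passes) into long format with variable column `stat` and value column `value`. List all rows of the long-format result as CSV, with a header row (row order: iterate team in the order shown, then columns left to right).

Each (team, column) pair becomes one row: 3 × 3 = 9 rows.
For example, (FC7, shots) → value=448.

team,stat,value
FC7,shots,448
FC7,goals,869
FC7,passes,436
MZ0,shots,144
MZ0,goals,385
MZ0,passes,549
VN5,shots,609
VN5,goals,662
VN5,passes,212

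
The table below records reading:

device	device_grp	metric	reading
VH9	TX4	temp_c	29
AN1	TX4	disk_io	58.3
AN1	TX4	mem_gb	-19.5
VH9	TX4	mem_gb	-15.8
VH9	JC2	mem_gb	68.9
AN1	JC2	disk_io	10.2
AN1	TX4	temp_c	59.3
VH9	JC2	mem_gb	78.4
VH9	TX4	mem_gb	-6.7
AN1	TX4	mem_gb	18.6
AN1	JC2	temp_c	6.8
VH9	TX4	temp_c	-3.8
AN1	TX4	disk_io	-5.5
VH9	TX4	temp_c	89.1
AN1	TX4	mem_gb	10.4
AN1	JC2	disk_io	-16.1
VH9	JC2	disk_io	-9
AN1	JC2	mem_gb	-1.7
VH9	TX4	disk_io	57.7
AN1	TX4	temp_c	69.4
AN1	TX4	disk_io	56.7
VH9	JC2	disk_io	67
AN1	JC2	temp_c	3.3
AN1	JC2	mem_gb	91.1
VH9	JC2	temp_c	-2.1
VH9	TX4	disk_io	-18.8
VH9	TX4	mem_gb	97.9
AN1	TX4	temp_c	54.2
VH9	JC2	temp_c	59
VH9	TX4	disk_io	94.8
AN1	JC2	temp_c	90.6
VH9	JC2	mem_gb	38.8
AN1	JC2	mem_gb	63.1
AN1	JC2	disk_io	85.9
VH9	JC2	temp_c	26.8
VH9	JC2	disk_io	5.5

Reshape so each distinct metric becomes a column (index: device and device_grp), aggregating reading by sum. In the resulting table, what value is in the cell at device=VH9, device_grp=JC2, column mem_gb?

186.1

Rows with device=VH9, device_grp=JC2 and metric=mem_gb: reading values are 68.9, 78.4, 38.8.
68.9 + 78.4 + 38.8 = 186.1.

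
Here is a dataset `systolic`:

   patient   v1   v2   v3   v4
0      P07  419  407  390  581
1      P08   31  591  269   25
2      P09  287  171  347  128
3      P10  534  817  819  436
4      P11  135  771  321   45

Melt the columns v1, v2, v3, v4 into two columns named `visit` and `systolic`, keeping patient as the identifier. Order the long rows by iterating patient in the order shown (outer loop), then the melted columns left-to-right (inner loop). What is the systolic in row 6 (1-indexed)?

20 rows total (5 × 4). Row 6: index ⌊(6-1)/4⌋ = 1 into patient → P08; (6-1) mod 4 = 1 into the melted columns → v2.
So row 6 is (P08, v2, 591); systolic = 591.

591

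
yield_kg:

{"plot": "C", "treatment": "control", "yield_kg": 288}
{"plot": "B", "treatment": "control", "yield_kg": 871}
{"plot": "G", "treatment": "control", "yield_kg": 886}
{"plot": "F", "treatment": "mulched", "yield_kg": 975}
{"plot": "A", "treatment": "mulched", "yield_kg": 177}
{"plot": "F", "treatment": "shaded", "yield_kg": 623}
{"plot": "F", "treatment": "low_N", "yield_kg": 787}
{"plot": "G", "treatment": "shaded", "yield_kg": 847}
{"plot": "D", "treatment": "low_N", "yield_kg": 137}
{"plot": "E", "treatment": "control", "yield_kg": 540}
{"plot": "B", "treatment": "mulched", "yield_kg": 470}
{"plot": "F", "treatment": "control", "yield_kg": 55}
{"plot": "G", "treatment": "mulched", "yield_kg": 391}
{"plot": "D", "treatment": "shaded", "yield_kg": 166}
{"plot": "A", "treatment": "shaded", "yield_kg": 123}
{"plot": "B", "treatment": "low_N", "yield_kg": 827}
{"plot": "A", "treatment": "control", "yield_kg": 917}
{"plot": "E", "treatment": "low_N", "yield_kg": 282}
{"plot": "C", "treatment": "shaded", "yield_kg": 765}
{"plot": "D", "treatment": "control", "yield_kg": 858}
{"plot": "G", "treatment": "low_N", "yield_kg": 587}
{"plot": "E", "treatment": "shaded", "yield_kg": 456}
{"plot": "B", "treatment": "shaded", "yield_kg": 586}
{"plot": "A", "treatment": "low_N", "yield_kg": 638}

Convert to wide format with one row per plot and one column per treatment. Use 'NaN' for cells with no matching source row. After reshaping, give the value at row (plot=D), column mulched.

NaN

No long-format row has plot=D and treatment=mulched, so the cell is NaN.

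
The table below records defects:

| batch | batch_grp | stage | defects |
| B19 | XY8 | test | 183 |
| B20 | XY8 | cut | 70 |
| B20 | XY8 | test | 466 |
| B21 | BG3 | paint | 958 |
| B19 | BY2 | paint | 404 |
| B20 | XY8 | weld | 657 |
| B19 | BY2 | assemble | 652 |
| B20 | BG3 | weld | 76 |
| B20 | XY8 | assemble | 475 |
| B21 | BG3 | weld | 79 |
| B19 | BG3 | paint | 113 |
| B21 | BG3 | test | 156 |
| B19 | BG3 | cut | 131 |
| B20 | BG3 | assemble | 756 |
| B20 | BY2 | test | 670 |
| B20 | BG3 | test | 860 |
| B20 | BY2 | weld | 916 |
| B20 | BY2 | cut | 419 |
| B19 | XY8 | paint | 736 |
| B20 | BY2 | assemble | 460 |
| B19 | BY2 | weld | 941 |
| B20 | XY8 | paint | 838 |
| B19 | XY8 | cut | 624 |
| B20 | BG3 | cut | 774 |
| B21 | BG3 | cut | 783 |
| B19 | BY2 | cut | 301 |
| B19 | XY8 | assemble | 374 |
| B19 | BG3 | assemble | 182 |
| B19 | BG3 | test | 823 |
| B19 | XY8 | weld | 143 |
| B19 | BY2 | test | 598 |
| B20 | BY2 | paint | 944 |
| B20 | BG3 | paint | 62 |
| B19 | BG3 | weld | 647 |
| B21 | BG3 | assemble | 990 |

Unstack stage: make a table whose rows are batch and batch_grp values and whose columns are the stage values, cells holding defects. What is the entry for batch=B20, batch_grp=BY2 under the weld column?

916

Wide layout: rows indexed by batch and batch_grp, columns are the 5 distinct stage values (test, cut, paint, weld, assemble).
Cell (batch=B20, batch_grp=BY2, stage=weld) draws from the long row where batch=B20, batch_grp=BY2 and stage=weld, which has defects=916.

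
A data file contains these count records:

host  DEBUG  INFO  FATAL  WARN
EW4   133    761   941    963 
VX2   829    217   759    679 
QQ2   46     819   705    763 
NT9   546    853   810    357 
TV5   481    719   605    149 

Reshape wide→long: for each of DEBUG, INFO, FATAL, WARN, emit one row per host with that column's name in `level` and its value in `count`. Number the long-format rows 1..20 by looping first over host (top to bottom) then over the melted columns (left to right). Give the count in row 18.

719

20 rows total (5 × 4). Row 18: index ⌊(18-1)/4⌋ = 4 into host → TV5; (18-1) mod 4 = 1 into the melted columns → INFO.
So row 18 is (TV5, INFO, 719); count = 719.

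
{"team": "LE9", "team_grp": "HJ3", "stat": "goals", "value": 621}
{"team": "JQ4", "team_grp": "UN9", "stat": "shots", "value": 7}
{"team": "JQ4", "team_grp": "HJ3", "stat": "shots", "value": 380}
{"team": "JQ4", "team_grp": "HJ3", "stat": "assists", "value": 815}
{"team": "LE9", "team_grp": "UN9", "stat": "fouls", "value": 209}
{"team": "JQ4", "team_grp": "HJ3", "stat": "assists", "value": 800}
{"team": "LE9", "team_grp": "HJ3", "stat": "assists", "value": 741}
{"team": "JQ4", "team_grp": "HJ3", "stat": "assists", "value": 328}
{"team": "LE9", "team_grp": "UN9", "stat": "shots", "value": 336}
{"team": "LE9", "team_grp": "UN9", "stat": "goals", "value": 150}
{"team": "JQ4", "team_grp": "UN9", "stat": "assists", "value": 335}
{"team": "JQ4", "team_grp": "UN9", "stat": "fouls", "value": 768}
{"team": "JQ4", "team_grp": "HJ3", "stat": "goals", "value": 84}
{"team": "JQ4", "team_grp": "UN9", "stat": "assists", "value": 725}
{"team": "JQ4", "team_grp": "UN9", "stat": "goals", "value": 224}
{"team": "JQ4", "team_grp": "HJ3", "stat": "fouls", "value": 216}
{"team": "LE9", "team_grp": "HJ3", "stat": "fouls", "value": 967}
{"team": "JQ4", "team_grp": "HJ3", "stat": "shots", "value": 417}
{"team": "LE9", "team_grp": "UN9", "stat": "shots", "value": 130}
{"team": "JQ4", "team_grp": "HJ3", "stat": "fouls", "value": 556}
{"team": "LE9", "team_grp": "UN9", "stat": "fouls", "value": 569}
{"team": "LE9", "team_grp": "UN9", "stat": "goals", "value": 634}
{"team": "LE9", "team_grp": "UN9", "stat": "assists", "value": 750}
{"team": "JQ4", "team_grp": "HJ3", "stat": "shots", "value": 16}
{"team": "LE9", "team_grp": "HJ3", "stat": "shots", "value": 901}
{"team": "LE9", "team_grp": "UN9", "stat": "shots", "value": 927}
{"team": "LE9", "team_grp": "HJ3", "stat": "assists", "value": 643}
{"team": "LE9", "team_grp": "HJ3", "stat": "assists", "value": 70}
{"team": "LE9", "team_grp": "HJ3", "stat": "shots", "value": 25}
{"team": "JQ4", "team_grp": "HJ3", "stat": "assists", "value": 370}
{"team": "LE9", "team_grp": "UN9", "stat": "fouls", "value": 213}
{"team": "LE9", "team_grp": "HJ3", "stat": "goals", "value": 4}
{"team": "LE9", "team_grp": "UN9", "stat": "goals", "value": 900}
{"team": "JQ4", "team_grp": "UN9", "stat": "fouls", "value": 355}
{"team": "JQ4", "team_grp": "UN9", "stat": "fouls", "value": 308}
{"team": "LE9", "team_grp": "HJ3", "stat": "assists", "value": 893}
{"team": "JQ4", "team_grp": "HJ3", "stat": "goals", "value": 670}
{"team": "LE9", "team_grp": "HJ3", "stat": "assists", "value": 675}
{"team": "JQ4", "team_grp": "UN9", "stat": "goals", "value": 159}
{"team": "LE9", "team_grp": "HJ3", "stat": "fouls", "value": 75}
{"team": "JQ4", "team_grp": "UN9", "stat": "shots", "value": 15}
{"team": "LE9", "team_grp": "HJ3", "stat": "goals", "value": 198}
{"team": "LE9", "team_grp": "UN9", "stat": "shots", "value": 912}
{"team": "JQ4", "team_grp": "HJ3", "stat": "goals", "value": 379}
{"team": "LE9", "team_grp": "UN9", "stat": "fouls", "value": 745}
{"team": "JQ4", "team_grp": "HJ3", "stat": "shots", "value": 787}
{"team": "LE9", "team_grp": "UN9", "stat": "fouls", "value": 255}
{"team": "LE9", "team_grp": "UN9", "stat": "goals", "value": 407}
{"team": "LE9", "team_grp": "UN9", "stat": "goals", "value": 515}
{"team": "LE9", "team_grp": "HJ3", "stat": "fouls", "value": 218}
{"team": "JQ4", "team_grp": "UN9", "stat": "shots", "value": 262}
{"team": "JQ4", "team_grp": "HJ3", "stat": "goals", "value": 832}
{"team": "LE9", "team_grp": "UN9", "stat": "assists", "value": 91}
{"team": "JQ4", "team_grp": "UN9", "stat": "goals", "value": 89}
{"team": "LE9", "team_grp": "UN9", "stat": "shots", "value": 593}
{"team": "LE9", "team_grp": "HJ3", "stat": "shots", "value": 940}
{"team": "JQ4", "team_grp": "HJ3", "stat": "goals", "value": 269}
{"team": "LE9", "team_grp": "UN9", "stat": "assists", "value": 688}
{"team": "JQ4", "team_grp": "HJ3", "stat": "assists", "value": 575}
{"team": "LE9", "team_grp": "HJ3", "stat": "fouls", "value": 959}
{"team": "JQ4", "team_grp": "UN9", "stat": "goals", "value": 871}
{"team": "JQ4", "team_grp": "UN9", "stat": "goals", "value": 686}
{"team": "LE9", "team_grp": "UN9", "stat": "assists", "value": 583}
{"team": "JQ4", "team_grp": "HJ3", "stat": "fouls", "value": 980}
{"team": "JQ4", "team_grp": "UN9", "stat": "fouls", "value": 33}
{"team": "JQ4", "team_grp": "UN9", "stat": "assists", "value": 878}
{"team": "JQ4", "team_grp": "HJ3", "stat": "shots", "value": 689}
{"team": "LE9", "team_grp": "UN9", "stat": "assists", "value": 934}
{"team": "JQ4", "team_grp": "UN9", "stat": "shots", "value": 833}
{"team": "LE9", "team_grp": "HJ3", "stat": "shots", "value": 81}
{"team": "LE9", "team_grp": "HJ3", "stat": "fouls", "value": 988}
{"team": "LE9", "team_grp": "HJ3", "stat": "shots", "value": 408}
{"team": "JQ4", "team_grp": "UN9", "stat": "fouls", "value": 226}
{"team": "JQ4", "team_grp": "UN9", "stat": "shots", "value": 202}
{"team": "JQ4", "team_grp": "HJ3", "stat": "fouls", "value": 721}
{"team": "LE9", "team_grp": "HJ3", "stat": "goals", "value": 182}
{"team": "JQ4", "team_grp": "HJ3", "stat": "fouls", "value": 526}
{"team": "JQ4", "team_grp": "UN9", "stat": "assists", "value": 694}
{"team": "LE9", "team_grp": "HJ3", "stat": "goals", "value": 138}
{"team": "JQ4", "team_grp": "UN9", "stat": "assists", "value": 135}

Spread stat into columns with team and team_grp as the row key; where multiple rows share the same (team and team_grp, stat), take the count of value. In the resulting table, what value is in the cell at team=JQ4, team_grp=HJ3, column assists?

5

Rows with team=JQ4, team_grp=HJ3 and stat=assists: value values are 815, 800, 328, 370, 575.
5 rows match — count = 5.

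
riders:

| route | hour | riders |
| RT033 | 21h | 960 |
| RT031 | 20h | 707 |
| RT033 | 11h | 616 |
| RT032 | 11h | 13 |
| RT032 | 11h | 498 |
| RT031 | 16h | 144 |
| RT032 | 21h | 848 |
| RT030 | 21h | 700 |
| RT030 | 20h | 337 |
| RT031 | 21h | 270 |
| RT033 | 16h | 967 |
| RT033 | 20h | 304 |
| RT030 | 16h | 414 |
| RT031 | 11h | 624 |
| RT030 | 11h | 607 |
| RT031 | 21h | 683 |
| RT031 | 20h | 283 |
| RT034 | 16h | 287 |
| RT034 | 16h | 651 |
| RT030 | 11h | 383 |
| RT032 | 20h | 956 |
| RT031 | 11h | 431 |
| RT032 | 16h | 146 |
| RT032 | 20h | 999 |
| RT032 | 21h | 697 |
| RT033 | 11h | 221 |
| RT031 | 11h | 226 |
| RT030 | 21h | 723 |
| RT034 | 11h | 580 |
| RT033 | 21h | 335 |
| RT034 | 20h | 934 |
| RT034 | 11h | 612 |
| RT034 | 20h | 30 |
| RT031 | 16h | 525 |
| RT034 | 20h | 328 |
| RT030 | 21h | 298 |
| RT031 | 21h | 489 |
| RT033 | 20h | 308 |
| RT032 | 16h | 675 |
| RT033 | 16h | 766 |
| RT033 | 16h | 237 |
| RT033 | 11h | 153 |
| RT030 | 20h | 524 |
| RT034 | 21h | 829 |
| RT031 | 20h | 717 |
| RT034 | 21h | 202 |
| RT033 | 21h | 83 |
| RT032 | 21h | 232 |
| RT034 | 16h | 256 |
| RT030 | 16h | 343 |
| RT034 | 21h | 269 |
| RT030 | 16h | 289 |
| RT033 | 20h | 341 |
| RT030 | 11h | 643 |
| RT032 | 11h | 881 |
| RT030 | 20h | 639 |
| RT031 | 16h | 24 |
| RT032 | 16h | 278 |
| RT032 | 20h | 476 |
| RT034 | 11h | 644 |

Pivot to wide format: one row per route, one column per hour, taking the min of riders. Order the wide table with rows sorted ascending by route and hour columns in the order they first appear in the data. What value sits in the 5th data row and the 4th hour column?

With rows sorted ascending by route, row 5 is route=RT034. hour columns in first-appearance order: 21h, 20h, 11h, 16h; column 4 is 16h.
Long rows with route=RT034, hour=16h: min(287, 651, 256) = 256.

256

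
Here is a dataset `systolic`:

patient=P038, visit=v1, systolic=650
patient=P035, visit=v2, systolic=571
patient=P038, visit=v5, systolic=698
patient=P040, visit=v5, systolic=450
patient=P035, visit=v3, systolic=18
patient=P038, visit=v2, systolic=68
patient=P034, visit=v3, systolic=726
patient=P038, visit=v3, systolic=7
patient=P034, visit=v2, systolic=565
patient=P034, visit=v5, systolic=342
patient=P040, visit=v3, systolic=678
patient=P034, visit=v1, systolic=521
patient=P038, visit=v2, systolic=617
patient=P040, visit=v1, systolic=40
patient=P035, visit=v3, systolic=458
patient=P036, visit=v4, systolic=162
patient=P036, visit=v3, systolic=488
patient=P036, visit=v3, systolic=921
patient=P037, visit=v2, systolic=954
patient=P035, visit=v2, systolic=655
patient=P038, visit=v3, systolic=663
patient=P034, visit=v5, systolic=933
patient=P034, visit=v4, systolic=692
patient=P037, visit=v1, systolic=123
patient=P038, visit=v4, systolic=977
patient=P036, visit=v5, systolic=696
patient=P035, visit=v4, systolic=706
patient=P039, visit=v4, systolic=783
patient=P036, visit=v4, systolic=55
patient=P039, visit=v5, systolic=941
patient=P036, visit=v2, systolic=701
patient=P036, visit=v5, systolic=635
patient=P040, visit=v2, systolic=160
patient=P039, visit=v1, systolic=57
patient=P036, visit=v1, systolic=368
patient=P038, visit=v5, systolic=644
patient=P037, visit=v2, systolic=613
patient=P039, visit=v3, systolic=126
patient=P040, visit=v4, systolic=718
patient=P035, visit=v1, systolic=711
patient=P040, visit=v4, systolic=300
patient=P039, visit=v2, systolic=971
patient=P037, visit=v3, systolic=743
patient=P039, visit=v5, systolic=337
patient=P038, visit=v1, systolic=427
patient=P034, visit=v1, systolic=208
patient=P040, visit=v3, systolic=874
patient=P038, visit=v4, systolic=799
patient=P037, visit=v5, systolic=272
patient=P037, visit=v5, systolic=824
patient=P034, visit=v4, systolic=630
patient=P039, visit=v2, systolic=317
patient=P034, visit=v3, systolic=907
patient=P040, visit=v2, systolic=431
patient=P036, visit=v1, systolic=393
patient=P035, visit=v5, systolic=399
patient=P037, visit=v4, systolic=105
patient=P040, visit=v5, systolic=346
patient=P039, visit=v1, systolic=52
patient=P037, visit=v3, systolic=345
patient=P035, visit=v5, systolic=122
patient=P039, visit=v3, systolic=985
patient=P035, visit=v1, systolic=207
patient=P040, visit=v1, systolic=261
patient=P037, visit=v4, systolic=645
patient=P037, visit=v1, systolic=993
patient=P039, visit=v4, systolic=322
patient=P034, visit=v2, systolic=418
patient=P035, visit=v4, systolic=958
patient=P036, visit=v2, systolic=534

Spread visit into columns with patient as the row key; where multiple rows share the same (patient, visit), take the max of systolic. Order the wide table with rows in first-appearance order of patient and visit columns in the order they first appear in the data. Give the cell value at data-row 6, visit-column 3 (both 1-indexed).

With rows in first-appearance order of patient, row 6 is patient=P037. visit columns in first-appearance order: v1, v2, v5, v3, v4; column 3 is v5.
Long rows with patient=P037, visit=v5: max(272, 824) = 824.

824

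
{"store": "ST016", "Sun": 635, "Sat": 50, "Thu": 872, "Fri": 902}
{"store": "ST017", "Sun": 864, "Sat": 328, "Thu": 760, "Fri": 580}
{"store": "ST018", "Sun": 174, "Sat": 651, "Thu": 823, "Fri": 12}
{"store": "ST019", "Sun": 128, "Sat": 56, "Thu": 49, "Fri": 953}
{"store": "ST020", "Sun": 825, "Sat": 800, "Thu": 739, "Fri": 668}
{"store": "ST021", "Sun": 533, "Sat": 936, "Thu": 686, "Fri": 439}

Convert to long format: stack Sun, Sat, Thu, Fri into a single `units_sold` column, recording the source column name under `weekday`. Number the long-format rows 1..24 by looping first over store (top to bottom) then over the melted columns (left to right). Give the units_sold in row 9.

24 rows total (6 × 4). Row 9: index ⌊(9-1)/4⌋ = 2 into store → ST018; (9-1) mod 4 = 0 into the melted columns → Sun.
So row 9 is (ST018, Sun, 174); units_sold = 174.

174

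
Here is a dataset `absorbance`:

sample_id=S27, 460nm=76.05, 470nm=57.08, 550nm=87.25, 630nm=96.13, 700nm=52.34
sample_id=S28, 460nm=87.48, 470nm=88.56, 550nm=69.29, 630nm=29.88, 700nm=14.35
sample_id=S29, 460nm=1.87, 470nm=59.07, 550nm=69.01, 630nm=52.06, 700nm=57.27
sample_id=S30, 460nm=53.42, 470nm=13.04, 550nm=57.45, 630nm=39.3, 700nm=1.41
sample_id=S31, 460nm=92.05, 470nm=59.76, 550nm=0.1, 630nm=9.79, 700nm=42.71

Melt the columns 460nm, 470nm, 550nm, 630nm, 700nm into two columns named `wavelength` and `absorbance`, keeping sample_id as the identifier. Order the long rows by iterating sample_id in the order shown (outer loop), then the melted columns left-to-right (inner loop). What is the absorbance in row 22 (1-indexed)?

59.76

25 rows total (5 × 5). Row 22: index ⌊(22-1)/5⌋ = 4 into sample_id → S31; (22-1) mod 5 = 1 into the melted columns → 470nm.
So row 22 is (S31, 470nm, 59.76); absorbance = 59.76.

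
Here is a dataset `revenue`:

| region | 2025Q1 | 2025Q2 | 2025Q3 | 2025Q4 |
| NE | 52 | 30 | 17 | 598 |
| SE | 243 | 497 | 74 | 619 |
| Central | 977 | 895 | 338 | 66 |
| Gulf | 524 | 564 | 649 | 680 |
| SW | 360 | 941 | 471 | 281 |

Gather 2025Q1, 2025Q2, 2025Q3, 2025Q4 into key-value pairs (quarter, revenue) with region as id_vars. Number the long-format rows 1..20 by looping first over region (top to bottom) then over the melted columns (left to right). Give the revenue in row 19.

471

20 rows total (5 × 4). Row 19: index ⌊(19-1)/4⌋ = 4 into region → SW; (19-1) mod 4 = 2 into the melted columns → 2025Q3.
So row 19 is (SW, 2025Q3, 471); revenue = 471.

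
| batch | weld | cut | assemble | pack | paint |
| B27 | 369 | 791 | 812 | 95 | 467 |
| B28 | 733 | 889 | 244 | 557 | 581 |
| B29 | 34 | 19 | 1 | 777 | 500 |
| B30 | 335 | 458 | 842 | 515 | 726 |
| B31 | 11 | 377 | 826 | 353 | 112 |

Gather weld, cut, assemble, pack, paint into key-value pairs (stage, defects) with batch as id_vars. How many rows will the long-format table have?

5 batch values × 5 melted columns = 25 rows.

25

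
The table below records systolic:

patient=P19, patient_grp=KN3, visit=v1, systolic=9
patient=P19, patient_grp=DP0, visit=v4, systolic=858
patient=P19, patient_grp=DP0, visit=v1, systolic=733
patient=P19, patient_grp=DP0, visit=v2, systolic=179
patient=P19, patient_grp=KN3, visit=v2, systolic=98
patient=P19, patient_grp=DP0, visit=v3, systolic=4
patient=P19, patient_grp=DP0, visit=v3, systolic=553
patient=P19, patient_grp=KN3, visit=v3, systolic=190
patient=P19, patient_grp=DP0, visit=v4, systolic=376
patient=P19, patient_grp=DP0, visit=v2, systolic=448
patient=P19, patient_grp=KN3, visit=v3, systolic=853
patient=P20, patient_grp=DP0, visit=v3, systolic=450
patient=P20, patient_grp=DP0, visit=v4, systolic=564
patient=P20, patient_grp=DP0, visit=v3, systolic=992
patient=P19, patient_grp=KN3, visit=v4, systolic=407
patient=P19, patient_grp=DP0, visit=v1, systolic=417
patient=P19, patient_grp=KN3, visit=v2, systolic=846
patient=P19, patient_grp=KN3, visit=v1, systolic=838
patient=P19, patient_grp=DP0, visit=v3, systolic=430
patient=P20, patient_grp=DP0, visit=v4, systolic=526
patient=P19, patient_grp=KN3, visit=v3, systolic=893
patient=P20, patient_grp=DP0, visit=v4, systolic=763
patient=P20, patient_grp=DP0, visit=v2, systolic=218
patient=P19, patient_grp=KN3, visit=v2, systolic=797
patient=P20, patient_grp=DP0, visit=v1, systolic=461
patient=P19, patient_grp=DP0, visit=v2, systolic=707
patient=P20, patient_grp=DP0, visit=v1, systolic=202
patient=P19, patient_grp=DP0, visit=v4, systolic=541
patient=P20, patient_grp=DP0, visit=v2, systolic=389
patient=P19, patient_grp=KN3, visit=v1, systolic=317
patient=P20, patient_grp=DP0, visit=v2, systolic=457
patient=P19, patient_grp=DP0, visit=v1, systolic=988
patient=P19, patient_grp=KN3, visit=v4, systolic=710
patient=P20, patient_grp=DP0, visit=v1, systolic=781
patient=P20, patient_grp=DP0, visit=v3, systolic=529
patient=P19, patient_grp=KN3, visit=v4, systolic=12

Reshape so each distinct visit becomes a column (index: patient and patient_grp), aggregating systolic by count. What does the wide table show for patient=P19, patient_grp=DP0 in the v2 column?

Rows with patient=P19, patient_grp=DP0 and visit=v2: systolic values are 179, 448, 707.
3 rows match — count = 3.

3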